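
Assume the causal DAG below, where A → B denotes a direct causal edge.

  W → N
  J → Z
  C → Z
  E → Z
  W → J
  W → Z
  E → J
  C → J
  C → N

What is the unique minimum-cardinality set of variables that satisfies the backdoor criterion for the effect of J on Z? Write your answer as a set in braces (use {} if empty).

{C, E, W}

Variables eligible for adjustment (non-descendants of J, excluding J and Z): {C, E, N, W}.
Backdoor paths from J to Z:
  P1: J <- W -> N <- C -> Z
  P2: J <- W -> Z
  P3: J <- C -> N <- W -> Z
  P4: J <- C -> Z
  P5: J <- E -> Z
The empty set is not sufficient: P2 (J <- W -> Z) has no collider blocking it and no conditioned non-collider, so it is open.
Try {C, E, W}:
  P1: blocked at fork node W ∈ conditioning set.
  P2: blocked at fork node W ∈ conditioning set.
  P3: blocked at fork node C ∈ conditioning set.
  P4: blocked at fork node C ∈ conditioning set.
  P5: blocked at fork node E ∈ conditioning set.
{C, E, W} contains no descendant of J and blocks every backdoor path.
Every element of {C, E, W} is needed (dropping C leaves P4 open; dropping E leaves P5 open; dropping W leaves P2 open), so no proper subset is valid.
Among all size-3 subsets of the eligible variables, only {C, E, W} blocks every backdoor path, so it is the unique smallest valid adjustment set.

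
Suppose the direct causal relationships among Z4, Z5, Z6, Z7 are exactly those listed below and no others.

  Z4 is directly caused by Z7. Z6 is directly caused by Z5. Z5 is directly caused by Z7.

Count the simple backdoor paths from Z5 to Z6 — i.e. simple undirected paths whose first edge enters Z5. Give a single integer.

0

A backdoor path from Z5 to Z6 is any simple undirected path whose first edge points into Z5 (i.e. leaves Z5 via a parent).
Parents of Z5: {Z7}.
No simple path from any parent of Z5 reaches Z6 without revisiting Z5, so there are no backdoor paths.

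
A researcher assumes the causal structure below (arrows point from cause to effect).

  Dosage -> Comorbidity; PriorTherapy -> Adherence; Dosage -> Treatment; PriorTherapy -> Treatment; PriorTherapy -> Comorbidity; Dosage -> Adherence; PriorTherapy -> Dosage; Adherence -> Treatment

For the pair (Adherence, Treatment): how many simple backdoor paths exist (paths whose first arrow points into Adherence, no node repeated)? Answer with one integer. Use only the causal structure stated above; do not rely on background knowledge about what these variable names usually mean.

A backdoor path from Adherence to Treatment is any simple undirected path whose first edge points into Adherence (i.e. leaves Adherence via a parent).
Parents of Adherence: {Dosage, PriorTherapy}.
Enumerating:
  P1: Adherence <- PriorTherapy -> Dosage -> Treatment
  P2: Adherence <- PriorTherapy -> Comorbidity <- Dosage -> Treatment
  P3: Adherence <- PriorTherapy -> Treatment
  P4: Adherence <- Dosage <- PriorTherapy -> Treatment
  P5: Adherence <- Dosage -> Comorbidity <- PriorTherapy -> Treatment
  P6: Adherence <- Dosage -> Treatment
That exhausts the simple backdoor paths. Count: 6.

6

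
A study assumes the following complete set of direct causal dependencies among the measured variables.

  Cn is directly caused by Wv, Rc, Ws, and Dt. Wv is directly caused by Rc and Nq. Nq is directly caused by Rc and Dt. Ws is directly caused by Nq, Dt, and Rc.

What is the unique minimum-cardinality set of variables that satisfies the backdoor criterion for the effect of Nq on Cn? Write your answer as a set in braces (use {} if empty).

Variables eligible for adjustment (non-descendants of Nq, excluding Nq and Cn): {Dt, Rc}.
Backdoor paths from Nq to Cn:
  P1: Nq <- Dt -> Ws <- Rc -> Wv -> Cn
  P2: Nq <- Dt -> Ws <- Rc -> Cn
  P3: Nq <- Dt -> Ws -> Cn
  P4: Nq <- Dt -> Cn
  P5: Nq <- Rc -> Ws <- Dt -> Cn
  P6: Nq <- Rc -> Ws -> Cn
  P7: Nq <- Rc -> Wv -> Cn
  P8: Nq <- Rc -> Cn
The empty set is not sufficient: P3 (Nq <- Dt -> Ws -> Cn) has no collider blocking it and no conditioned non-collider, so it is open.
Try {Dt, Rc}:
  P1: blocked at fork node Dt ∈ conditioning set.
  P2: blocked at fork node Dt ∈ conditioning set.
  P3: blocked at fork node Dt ∈ conditioning set.
  P4: blocked at fork node Dt ∈ conditioning set.
  P5: blocked at fork node Rc ∈ conditioning set.
  P6: blocked at fork node Rc ∈ conditioning set.
  P7: blocked at fork node Rc ∈ conditioning set.
  P8: blocked at fork node Rc ∈ conditioning set.
{Dt, Rc} contains no descendant of Nq and blocks every backdoor path.
Every element of {Dt, Rc} is needed (dropping Dt leaves P3 open; dropping Rc leaves P6 open), so no proper subset is valid.
Among all size-2 subsets of the eligible variables, only {Dt, Rc} blocks every backdoor path, so it is the unique smallest valid adjustment set.

{Dt, Rc}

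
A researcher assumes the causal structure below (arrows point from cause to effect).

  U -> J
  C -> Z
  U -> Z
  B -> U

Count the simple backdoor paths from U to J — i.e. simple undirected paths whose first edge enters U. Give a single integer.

A backdoor path from U to J is any simple undirected path whose first edge points into U (i.e. leaves U via a parent).
Parents of U: {B}.
No simple path from any parent of U reaches J without revisiting U, so there are no backdoor paths.

0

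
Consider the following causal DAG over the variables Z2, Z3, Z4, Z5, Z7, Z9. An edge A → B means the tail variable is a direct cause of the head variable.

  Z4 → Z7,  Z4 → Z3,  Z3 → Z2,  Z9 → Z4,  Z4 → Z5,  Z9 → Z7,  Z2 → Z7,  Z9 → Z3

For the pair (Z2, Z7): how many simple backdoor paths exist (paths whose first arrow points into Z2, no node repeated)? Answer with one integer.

A backdoor path from Z2 to Z7 is any simple undirected path whose first edge points into Z2 (i.e. leaves Z2 via a parent).
Parents of Z2: {Z3}.
Enumerating:
  P1: Z2 <- Z3 <- Z9 -> Z4 -> Z7
  P2: Z2 <- Z3 <- Z9 -> Z7
  P3: Z2 <- Z3 <- Z4 <- Z9 -> Z7
  P4: Z2 <- Z3 <- Z4 -> Z7
That exhausts the simple backdoor paths. Count: 4.

4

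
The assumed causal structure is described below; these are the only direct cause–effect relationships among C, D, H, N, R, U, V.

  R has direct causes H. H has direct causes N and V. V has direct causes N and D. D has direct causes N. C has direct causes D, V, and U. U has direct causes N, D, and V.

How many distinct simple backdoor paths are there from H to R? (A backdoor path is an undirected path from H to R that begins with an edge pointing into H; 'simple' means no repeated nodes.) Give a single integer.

0

A backdoor path from H to R is any simple undirected path whose first edge points into H (i.e. leaves H via a parent).
Parents of H: {N, V}.
No simple path from any parent of H reaches R without revisiting H, so there are no backdoor paths.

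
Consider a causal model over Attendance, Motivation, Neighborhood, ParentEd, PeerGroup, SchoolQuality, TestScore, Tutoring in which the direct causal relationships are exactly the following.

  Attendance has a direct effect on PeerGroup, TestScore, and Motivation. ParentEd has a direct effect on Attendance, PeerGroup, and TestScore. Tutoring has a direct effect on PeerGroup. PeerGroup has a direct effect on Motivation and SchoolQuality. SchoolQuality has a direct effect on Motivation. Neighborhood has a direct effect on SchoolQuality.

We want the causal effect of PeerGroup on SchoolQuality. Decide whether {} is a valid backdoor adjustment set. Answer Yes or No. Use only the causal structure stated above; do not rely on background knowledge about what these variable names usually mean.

Yes

Backdoor paths from PeerGroup to SchoolQuality (paths whose first edge points into PeerGroup):
  P1: PeerGroup <- ParentEd -> Attendance -> Motivation <- SchoolQuality
  P2: PeerGroup <- ParentEd -> TestScore <- Attendance -> Motivation <- SchoolQuality
  P3: PeerGroup <- Attendance -> Motivation <- SchoolQuality
Condition 1 (no descendant of PeerGroup in the set): holds — descendants of PeerGroup are {Motivation, SchoolQuality}; none are in {}.
Condition 2 (every backdoor path blocked by {}):
  P1: blocked at collider Motivation (neither it nor any descendant is in the conditioning set).
  P2: blocked at collider TestScore (neither it nor any descendant is in the conditioning set).
  P3: blocked at collider Motivation (neither it nor any descendant is in the conditioning set).
{} satisfies the backdoor criterion.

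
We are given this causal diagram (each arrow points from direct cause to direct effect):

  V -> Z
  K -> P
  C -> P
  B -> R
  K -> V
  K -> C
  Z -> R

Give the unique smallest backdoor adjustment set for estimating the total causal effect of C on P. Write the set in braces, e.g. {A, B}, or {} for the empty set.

Variables eligible for adjustment (non-descendants of C, excluding C and P): {B, K, R, V, Z}.
Backdoor paths from C to P:
  P1: C <- K -> P
The empty set is not sufficient: P1 (C <- K -> P) has no collider blocking it and no conditioned non-collider, so it is open.
Try {K}:
  P1: blocked at fork node K ∈ conditioning set.
{K} contains no descendant of C and blocks every backdoor path.
No other singleton works — e.g. {V} leaves P1 open — so {K} is the unique smallest valid adjustment set.

{K}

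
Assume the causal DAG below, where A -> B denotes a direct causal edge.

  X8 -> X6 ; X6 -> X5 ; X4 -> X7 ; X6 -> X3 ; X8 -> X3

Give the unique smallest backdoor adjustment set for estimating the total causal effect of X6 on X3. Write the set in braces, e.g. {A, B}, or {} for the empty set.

{X8}

Variables eligible for adjustment (non-descendants of X6, excluding X6 and X3): {X4, X7, X8}.
Backdoor paths from X6 to X3:
  P1: X6 <- X8 -> X3
The empty set is not sufficient: P1 (X6 <- X8 -> X3) has no collider blocking it and no conditioned non-collider, so it is open.
Try {X8}:
  P1: blocked at fork node X8 ∈ conditioning set.
{X8} contains no descendant of X6 and blocks every backdoor path.
No other singleton works — e.g. {X4} leaves P1 open — so {X8} is the unique smallest valid adjustment set.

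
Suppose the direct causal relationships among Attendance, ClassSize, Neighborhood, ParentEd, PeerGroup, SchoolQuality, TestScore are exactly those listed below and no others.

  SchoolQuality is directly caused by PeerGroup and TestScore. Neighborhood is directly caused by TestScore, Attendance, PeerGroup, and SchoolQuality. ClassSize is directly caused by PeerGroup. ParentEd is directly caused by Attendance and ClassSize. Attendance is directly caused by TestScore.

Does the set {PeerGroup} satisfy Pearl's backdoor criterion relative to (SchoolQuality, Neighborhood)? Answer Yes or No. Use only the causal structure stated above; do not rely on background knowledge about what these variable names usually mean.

Backdoor paths from SchoolQuality to Neighborhood (paths whose first edge points into SchoolQuality):
  P1: SchoolQuality <- PeerGroup -> ClassSize -> ParentEd <- Attendance <- TestScore -> Neighborhood
  P2: SchoolQuality <- PeerGroup -> ClassSize -> ParentEd <- Attendance -> Neighborhood
  P3: SchoolQuality <- PeerGroup -> Neighborhood
  P4: SchoolQuality <- TestScore -> Attendance -> ParentEd <- ClassSize <- PeerGroup -> Neighborhood
  P5: SchoolQuality <- TestScore -> Attendance -> Neighborhood
  P6: SchoolQuality <- TestScore -> Neighborhood
Condition 1 (no descendant of SchoolQuality in the set): holds — descendants of SchoolQuality are {Neighborhood}; none are in {PeerGroup}.
Condition 2 (every backdoor path blocked by {PeerGroup}):
  P1: blocked at fork node PeerGroup ∈ conditioning set.
  P2: blocked at fork node PeerGroup ∈ conditioning set.
  P3: blocked at fork node PeerGroup ∈ conditioning set.
  P4: blocked at collider ParentEd (neither it nor any descendant is in the conditioning set).
  P5: open — no interior node is in the conditioning set.
  P6: open — no interior node is in the conditioning set.
{PeerGroup} does not satisfy the backdoor criterion.

No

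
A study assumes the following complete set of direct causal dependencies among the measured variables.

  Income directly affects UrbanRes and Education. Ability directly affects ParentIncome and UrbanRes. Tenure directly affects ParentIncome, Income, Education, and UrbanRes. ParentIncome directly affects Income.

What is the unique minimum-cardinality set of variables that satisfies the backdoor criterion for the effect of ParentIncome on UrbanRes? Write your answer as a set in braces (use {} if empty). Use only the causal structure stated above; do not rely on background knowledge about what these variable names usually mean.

{Ability, Tenure}

Variables eligible for adjustment (non-descendants of ParentIncome, excluding ParentIncome and UrbanRes): {Ability, Tenure}.
Backdoor paths from ParentIncome to UrbanRes:
  P1: ParentIncome <- Tenure -> Income -> UrbanRes
  P2: ParentIncome <- Tenure -> Education <- Income -> UrbanRes
  P3: ParentIncome <- Tenure -> UrbanRes
  P4: ParentIncome <- Ability -> UrbanRes
The empty set is not sufficient: P1 (ParentIncome <- Tenure -> Income -> UrbanRes) has no collider blocking it and no conditioned non-collider, so it is open.
Try {Ability, Tenure}:
  P1: blocked at fork node Tenure ∈ conditioning set.
  P2: blocked at fork node Tenure ∈ conditioning set.
  P3: blocked at fork node Tenure ∈ conditioning set.
  P4: blocked at fork node Ability ∈ conditioning set.
{Ability, Tenure} contains no descendant of ParentIncome and blocks every backdoor path.
Every element of {Ability, Tenure} is needed (dropping Ability leaves P4 open; dropping Tenure leaves P1 open), so no proper subset is valid.
Among all size-2 subsets of the eligible variables, only {Ability, Tenure} blocks every backdoor path, so it is the unique smallest valid adjustment set.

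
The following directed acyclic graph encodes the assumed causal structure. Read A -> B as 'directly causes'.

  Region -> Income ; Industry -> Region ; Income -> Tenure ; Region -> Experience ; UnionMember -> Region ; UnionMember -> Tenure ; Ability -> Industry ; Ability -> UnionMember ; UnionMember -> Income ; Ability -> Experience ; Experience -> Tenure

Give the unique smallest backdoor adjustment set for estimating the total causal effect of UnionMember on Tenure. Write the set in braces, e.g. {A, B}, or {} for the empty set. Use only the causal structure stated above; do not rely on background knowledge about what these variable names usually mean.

Variables eligible for adjustment (non-descendants of UnionMember, excluding UnionMember and Tenure): {Ability, Industry}.
Backdoor paths from UnionMember to Tenure:
  P1: UnionMember <- Ability -> Industry -> Region -> Experience -> Tenure
  P2: UnionMember <- Ability -> Industry -> Region -> Income -> Tenure
  P3: UnionMember <- Ability -> Experience <- Region -> Income -> Tenure
  P4: UnionMember <- Ability -> Experience -> Tenure
The empty set is not sufficient: P1 (UnionMember <- Ability -> Industry -> Region -> Experience -> Tenure) has no collider blocking it and no conditioned non-collider, so it is open.
Try {Ability}:
  P1: blocked at fork node Ability ∈ conditioning set.
  P2: blocked at fork node Ability ∈ conditioning set.
  P3: blocked at fork node Ability ∈ conditioning set.
  P4: blocked at fork node Ability ∈ conditioning set.
{Ability} contains no descendant of UnionMember and blocks every backdoor path.
No other singleton works — e.g. {Industry} leaves P4 open — so {Ability} is the unique smallest valid adjustment set.

{Ability}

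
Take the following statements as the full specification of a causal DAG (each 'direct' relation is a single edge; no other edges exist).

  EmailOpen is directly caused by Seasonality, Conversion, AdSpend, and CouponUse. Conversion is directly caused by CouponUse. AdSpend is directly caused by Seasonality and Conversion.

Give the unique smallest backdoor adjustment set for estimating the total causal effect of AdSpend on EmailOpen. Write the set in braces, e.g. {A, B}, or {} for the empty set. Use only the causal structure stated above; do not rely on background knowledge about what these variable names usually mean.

Variables eligible for adjustment (non-descendants of AdSpend, excluding AdSpend and EmailOpen): {Conversion, CouponUse, Seasonality}.
Backdoor paths from AdSpend to EmailOpen:
  P1: AdSpend <- Seasonality -> EmailOpen
  P2: AdSpend <- Conversion <- CouponUse -> EmailOpen
  P3: AdSpend <- Conversion -> EmailOpen
The empty set is not sufficient: P1 (AdSpend <- Seasonality -> EmailOpen) has no collider blocking it and no conditioned non-collider, so it is open.
Try {Conversion, Seasonality}:
  P1: blocked at fork node Seasonality ∈ conditioning set.
  P2: blocked at chain node Conversion ∈ conditioning set.
  P3: blocked at fork node Conversion ∈ conditioning set.
{Conversion, Seasonality} contains no descendant of AdSpend and blocks every backdoor path.
Every element of {Conversion, Seasonality} is needed (dropping Conversion leaves P2 open; dropping Seasonality leaves P1 open), so no proper subset is valid.
Among all size-2 subsets of the eligible variables, only {Conversion, Seasonality} blocks every backdoor path, so it is the unique smallest valid adjustment set.

{Conversion, Seasonality}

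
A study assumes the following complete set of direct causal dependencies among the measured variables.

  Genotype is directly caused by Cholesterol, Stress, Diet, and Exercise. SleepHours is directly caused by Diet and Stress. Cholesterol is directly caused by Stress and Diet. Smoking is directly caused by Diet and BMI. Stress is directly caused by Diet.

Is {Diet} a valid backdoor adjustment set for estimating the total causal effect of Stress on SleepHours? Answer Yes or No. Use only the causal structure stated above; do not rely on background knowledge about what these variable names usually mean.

Yes

Backdoor paths from Stress to SleepHours (paths whose first edge points into Stress):
  P1: Stress <- Diet -> SleepHours
Condition 1 (no descendant of Stress in the set): holds — descendants of Stress are {Cholesterol, Genotype, SleepHours}; none are in {Diet}.
Condition 2 (every backdoor path blocked by {Diet}):
  P1: blocked at fork node Diet ∈ conditioning set.
{Diet} satisfies the backdoor criterion.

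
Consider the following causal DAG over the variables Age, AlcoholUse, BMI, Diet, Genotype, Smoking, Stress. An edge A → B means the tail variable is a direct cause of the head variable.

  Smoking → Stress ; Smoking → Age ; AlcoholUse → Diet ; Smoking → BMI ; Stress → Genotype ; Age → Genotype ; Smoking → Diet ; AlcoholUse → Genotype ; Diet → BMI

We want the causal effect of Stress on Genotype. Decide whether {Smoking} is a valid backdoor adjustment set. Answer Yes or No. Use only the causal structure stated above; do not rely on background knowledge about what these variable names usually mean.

Yes

Backdoor paths from Stress to Genotype (paths whose first edge points into Stress):
  P1: Stress <- Smoking -> Age -> Genotype
  P2: Stress <- Smoking -> Diet <- AlcoholUse -> Genotype
  P3: Stress <- Smoking -> BMI <- Diet <- AlcoholUse -> Genotype
Condition 1 (no descendant of Stress in the set): holds — descendants of Stress are {Genotype}; none are in {Smoking}.
Condition 2 (every backdoor path blocked by {Smoking}):
  P1: blocked at fork node Smoking ∈ conditioning set.
  P2: blocked at fork node Smoking ∈ conditioning set.
  P3: blocked at fork node Smoking ∈ conditioning set.
{Smoking} satisfies the backdoor criterion.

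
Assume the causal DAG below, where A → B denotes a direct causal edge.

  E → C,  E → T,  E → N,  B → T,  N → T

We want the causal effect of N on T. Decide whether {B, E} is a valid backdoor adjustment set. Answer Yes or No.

Backdoor paths from N to T (paths whose first edge points into N):
  P1: N <- E -> T
Condition 1 (no descendant of N in the set): holds — descendants of N are {T}; none are in {B, E}.
Condition 2 (every backdoor path blocked by {B, E}):
  P1: blocked at fork node E ∈ conditioning set.
{B, E} satisfies the backdoor criterion.

Yes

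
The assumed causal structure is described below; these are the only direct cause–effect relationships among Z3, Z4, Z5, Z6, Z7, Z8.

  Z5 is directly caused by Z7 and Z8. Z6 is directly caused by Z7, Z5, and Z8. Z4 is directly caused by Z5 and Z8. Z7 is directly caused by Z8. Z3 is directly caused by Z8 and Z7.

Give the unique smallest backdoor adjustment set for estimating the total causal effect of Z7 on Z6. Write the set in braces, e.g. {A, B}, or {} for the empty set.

{Z8}

Variables eligible for adjustment (non-descendants of Z7, excluding Z7 and Z6): {Z8}.
Backdoor paths from Z7 to Z6:
  P1: Z7 <- Z8 -> Z5 -> Z6
  P2: Z7 <- Z8 -> Z6
  P3: Z7 <- Z8 -> Z4 <- Z5 -> Z6
The empty set is not sufficient: P1 (Z7 <- Z8 -> Z5 -> Z6) has no collider blocking it and no conditioned non-collider, so it is open.
Try {Z8}:
  P1: blocked at fork node Z8 ∈ conditioning set.
  P2: blocked at fork node Z8 ∈ conditioning set.
  P3: blocked at fork node Z8 ∈ conditioning set.
{Z8} contains no descendant of Z7 and blocks every backdoor path.
{Z8} is the unique smallest valid adjustment set.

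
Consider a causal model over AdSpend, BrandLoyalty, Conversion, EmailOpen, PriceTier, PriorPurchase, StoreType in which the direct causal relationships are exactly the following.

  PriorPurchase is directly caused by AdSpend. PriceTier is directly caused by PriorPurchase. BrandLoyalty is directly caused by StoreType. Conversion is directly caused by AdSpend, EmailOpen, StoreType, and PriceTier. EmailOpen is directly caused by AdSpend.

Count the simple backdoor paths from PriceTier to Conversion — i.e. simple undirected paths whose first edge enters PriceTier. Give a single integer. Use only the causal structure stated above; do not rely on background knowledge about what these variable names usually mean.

A backdoor path from PriceTier to Conversion is any simple undirected path whose first edge points into PriceTier (i.e. leaves PriceTier via a parent).
Parents of PriceTier: {PriorPurchase}.
Enumerating:
  P1: PriceTier <- PriorPurchase <- AdSpend -> EmailOpen -> Conversion
  P2: PriceTier <- PriorPurchase <- AdSpend -> Conversion
That exhausts the simple backdoor paths. Count: 2.

2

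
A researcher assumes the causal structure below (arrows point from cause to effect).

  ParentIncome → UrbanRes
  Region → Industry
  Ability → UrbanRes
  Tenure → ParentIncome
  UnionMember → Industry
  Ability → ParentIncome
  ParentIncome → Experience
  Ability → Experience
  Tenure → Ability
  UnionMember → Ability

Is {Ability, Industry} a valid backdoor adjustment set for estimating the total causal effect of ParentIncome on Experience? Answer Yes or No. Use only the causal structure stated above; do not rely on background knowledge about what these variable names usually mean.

Backdoor paths from ParentIncome to Experience (paths whose first edge points into ParentIncome):
  P1: ParentIncome <- Tenure -> Ability -> Experience
  P2: ParentIncome <- Ability -> Experience
Condition 1 (no descendant of ParentIncome in the set): holds — descendants of ParentIncome are {Experience, UrbanRes}; none are in {Ability, Industry}.
Condition 2 (every backdoor path blocked by {Ability, Industry}):
  P1: blocked at chain node Ability ∈ conditioning set.
  P2: blocked at fork node Ability ∈ conditioning set.
{Ability, Industry} satisfies the backdoor criterion.

Yes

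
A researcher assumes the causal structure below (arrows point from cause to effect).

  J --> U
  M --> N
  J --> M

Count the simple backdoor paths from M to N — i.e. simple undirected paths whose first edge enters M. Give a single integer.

0

A backdoor path from M to N is any simple undirected path whose first edge points into M (i.e. leaves M via a parent).
Parents of M: {J}.
No simple path from any parent of M reaches N without revisiting M, so there are no backdoor paths.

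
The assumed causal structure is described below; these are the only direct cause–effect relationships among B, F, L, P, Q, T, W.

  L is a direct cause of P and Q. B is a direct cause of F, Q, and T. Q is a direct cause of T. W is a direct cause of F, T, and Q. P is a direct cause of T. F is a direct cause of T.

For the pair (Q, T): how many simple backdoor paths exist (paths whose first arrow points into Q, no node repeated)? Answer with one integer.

A backdoor path from Q to T is any simple undirected path whose first edge points into Q (i.e. leaves Q via a parent).
Parents of Q: {B, L, W}.
Enumerating:
  P1: Q <- W -> F <- B -> T
  P2: Q <- W -> F -> T
  P3: Q <- W -> T
  P4: Q <- L -> P -> T
  P5: Q <- B -> F <- W -> T
  P6: Q <- B -> F -> T
  P7: Q <- B -> T
That exhausts the simple backdoor paths. Count: 7.

7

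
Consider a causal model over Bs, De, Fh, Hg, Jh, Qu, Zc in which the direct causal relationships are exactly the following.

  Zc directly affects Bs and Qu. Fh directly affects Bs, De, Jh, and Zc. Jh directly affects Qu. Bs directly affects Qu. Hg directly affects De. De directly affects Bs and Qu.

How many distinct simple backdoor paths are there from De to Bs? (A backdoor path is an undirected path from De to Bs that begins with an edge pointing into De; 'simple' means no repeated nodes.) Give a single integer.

5

A backdoor path from De to Bs is any simple undirected path whose first edge points into De (i.e. leaves De via a parent).
Parents of De: {Fh, Hg}.
Enumerating:
  P1: De <- Fh -> Zc -> Bs
  P2: De <- Fh -> Zc -> Qu <- Bs
  P3: De <- Fh -> Jh -> Qu <- Zc -> Bs
  P4: De <- Fh -> Jh -> Qu <- Bs
  P5: De <- Fh -> Bs
That exhausts the simple backdoor paths. Count: 5.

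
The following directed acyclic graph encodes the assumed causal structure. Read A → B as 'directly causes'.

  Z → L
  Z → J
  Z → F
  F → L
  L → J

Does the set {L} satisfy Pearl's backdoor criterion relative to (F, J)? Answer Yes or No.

Backdoor paths from F to J (paths whose first edge points into F):
  P1: F <- Z -> L -> J
  P2: F <- Z -> J
Condition 1 (no descendant of F in the set): FAILS — L is a descendant of F.
Condition 2 (every backdoor path blocked by {L}):
  P1: blocked at chain node L ∈ conditioning set.
  P2: open — no interior node is in the conditioning set.
{L} does not satisfy the backdoor criterion.

No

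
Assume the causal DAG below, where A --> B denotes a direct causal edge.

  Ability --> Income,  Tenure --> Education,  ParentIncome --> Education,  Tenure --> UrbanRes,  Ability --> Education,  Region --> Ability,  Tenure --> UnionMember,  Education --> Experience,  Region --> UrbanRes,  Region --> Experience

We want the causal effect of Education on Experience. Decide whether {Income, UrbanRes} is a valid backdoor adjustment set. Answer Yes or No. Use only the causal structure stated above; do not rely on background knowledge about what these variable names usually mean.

No

Backdoor paths from Education to Experience (paths whose first edge points into Education):
  P1: Education <- Tenure -> UrbanRes <- Region -> Experience
  P2: Education <- Ability <- Region -> Experience
Condition 1 (no descendant of Education in the set): holds — descendants of Education are {Experience}; none are in {Income, UrbanRes}.
Condition 2 (every backdoor path blocked by {Income, UrbanRes}):
  P1: open — collider(s) UrbanRes are conditioned on (or have a conditioned descendant) and no non-collider on the path is in the set.
  P2: open — no interior node is in the conditioning set.
{Income, UrbanRes} does not satisfy the backdoor criterion.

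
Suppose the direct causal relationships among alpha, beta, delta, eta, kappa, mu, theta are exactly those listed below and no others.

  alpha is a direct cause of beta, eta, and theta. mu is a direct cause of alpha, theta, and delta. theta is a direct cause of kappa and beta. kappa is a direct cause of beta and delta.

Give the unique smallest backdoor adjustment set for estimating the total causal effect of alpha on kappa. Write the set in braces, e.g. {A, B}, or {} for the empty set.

{mu}

Variables eligible for adjustment (non-descendants of alpha, excluding alpha and kappa): {mu}.
Backdoor paths from alpha to kappa:
  P1: alpha <- mu -> theta -> kappa
  P2: alpha <- mu -> theta -> beta <- kappa
  P3: alpha <- mu -> delta <- kappa
The empty set is not sufficient: P1 (alpha <- mu -> theta -> kappa) has no collider blocking it and no conditioned non-collider, so it is open.
Try {mu}:
  P1: blocked at fork node mu ∈ conditioning set.
  P2: blocked at fork node mu ∈ conditioning set.
  P3: blocked at fork node mu ∈ conditioning set.
{mu} contains no descendant of alpha and blocks every backdoor path.
{mu} is the unique smallest valid adjustment set.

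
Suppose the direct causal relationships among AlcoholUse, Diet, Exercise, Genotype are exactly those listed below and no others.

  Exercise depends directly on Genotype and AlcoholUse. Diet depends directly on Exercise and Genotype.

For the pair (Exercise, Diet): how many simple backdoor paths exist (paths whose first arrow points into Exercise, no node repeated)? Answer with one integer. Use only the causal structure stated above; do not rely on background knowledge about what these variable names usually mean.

A backdoor path from Exercise to Diet is any simple undirected path whose first edge points into Exercise (i.e. leaves Exercise via a parent).
Parents of Exercise: {AlcoholUse, Genotype}.
Enumerating:
  P1: Exercise <- Genotype -> Diet
That exhausts the simple backdoor paths. Count: 1.

1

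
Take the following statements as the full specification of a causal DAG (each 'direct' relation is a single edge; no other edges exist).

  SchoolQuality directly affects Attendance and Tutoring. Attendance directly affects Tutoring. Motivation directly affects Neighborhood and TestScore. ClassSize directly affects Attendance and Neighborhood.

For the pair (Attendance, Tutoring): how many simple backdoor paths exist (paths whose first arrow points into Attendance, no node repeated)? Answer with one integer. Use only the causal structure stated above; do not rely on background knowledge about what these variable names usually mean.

1

A backdoor path from Attendance to Tutoring is any simple undirected path whose first edge points into Attendance (i.e. leaves Attendance via a parent).
Parents of Attendance: {ClassSize, SchoolQuality}.
Enumerating:
  P1: Attendance <- SchoolQuality -> Tutoring
That exhausts the simple backdoor paths. Count: 1.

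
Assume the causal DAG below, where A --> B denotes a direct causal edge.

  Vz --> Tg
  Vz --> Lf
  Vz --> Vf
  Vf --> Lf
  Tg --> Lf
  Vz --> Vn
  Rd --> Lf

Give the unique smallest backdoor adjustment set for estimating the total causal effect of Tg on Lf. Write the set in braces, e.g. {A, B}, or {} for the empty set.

{Vz}

Variables eligible for adjustment (non-descendants of Tg, excluding Tg and Lf): {Rd, Vf, Vn, Vz}.
Backdoor paths from Tg to Lf:
  P1: Tg <- Vz -> Vf -> Lf
  P2: Tg <- Vz -> Lf
The empty set is not sufficient: P1 (Tg <- Vz -> Vf -> Lf) has no collider blocking it and no conditioned non-collider, so it is open.
Try {Vz}:
  P1: blocked at fork node Vz ∈ conditioning set.
  P2: blocked at fork node Vz ∈ conditioning set.
{Vz} contains no descendant of Tg and blocks every backdoor path.
No other singleton works — e.g. {Rd} leaves P1 open — so {Vz} is the unique smallest valid adjustment set.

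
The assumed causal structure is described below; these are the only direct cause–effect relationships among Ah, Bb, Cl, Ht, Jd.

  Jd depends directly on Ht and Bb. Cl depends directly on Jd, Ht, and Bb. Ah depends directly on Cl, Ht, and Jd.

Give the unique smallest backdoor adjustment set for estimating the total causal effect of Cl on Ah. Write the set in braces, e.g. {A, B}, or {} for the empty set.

{Ht, Jd}

Variables eligible for adjustment (non-descendants of Cl, excluding Cl and Ah): {Bb, Ht, Jd}.
Backdoor paths from Cl to Ah:
  P1: Cl <- Bb -> Jd <- Ht -> Ah
  P2: Cl <- Bb -> Jd -> Ah
  P3: Cl <- Ht -> Jd -> Ah
  P4: Cl <- Ht -> Ah
  P5: Cl <- Jd <- Ht -> Ah
  P6: Cl <- Jd -> Ah
The empty set is not sufficient: P2 (Cl <- Bb -> Jd -> Ah) has no collider blocking it and no conditioned non-collider, so it is open.
Try {Ht, Jd}:
  P1: blocked at fork node Ht ∈ conditioning set.
  P2: blocked at chain node Jd ∈ conditioning set.
  P3: blocked at fork node Ht ∈ conditioning set.
  P4: blocked at fork node Ht ∈ conditioning set.
  P5: blocked at chain node Jd ∈ conditioning set.
  P6: blocked at fork node Jd ∈ conditioning set.
{Ht, Jd} contains no descendant of Cl and blocks every backdoor path.
Every element of {Ht, Jd} is needed (dropping Ht leaves P1 open; dropping Jd leaves P2 open), so no proper subset is valid.
Among all size-2 subsets of the eligible variables, only {Ht, Jd} blocks every backdoor path, so it is the unique smallest valid adjustment set.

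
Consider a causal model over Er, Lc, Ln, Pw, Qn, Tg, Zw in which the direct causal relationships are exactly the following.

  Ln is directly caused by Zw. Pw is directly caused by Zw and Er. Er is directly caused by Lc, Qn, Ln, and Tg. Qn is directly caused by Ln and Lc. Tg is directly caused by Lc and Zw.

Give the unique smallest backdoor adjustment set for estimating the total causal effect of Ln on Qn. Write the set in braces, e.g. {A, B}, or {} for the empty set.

{}

Variables eligible for adjustment (non-descendants of Ln, excluding Ln and Qn): {Lc, Tg, Zw}.
Backdoor paths from Ln to Qn:
  P1: Ln <- Zw -> Tg <- Lc -> Qn
  P2: Ln <- Zw -> Tg <- Lc -> Er <- Qn
  P3: Ln <- Zw -> Tg -> Er <- Lc -> Qn
  P4: Ln <- Zw -> Tg -> Er <- Qn
  P5: Ln <- Zw -> Pw <- Er <- Lc -> Qn
  P6: Ln <- Zw -> Pw <- Er <- Tg <- Lc -> Qn
  P7: Ln <- Zw -> Pw <- Er <- Qn
Each backdoor path contains an unconditioned collider, so every path is already blocked with the empty conditioning set:
  P1: blocked at collider Tg (neither it nor any descendant is in the conditioning set).
  P2: blocked at collider Tg (neither it nor any descendant is in the conditioning set).
  P3: blocked at collider Er (neither it nor any descendant is in the conditioning set).
  P4: blocked at collider Er (neither it nor any descendant is in the conditioning set).
  P5: blocked at collider Pw (neither it nor any descendant is in the conditioning set).
  P6: blocked at collider Pw (neither it nor any descendant is in the conditioning set).
  P7: blocked at collider Pw (neither it nor any descendant is in the conditioning set).
The empty set is therefore the unique smallest valid set.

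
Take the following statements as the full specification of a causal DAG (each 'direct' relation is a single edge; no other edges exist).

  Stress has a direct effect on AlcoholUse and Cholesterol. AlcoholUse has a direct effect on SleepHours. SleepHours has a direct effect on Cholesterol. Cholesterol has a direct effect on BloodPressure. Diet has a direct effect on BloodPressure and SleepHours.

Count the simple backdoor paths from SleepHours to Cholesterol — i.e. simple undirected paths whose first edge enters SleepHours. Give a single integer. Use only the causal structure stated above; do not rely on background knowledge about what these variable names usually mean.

A backdoor path from SleepHours to Cholesterol is any simple undirected path whose first edge points into SleepHours (i.e. leaves SleepHours via a parent).
Parents of SleepHours: {AlcoholUse, Diet}.
Enumerating:
  P1: SleepHours <- AlcoholUse <- Stress -> Cholesterol
  P2: SleepHours <- Diet -> BloodPressure <- Cholesterol
That exhausts the simple backdoor paths. Count: 2.

2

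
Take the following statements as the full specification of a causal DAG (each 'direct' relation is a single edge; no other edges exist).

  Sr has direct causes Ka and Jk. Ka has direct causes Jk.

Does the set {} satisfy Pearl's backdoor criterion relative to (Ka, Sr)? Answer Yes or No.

No

Backdoor paths from Ka to Sr (paths whose first edge points into Ka):
  P1: Ka <- Jk -> Sr
Condition 1 (no descendant of Ka in the set): holds — descendants of Ka are {Sr}; none are in {}.
Condition 2 (every backdoor path blocked by {}):
  P1: open — no interior node is in the conditioning set.
{} does not satisfy the backdoor criterion.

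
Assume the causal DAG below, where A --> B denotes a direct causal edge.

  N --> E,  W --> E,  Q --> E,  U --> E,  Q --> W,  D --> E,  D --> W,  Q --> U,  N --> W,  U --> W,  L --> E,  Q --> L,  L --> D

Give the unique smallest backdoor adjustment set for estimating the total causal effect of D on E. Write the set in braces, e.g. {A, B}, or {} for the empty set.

{L}

Variables eligible for adjustment (non-descendants of D, excluding D and E): {L, N, Q, U}.
Backdoor paths from D to E:
  P1: D <- L <- Q -> U -> W <- N -> E
  P2: D <- L <- Q -> U -> W -> E
  P3: D <- L <- Q -> U -> E
  P4: D <- L <- Q -> W <- N -> E
  P5: D <- L <- Q -> W <- U -> E
  P6: D <- L <- Q -> W -> E
  P7: D <- L <- Q -> E
  P8: D <- L -> E
The empty set is not sufficient: P2 (D <- L <- Q -> U -> W -> E) has no collider blocking it and no conditioned non-collider, so it is open.
Try {L}:
  P1: blocked at chain node L ∈ conditioning set.
  P2: blocked at chain node L ∈ conditioning set.
  P3: blocked at chain node L ∈ conditioning set.
  P4: blocked at chain node L ∈ conditioning set.
  P5: blocked at chain node L ∈ conditioning set.
  P6: blocked at chain node L ∈ conditioning set.
  P7: blocked at chain node L ∈ conditioning set.
  P8: blocked at fork node L ∈ conditioning set.
{L} contains no descendant of D and blocks every backdoor path.
No other singleton works — e.g. {Q} leaves P8 open — so {L} is the unique smallest valid adjustment set.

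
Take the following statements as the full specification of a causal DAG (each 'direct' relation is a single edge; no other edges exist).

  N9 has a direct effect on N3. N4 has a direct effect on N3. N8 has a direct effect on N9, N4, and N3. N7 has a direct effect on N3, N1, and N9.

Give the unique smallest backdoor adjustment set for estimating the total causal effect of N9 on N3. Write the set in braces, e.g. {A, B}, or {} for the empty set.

{N7, N8}

Variables eligible for adjustment (non-descendants of N9, excluding N9 and N3): {N1, N4, N7, N8}.
Backdoor paths from N9 to N3:
  P1: N9 <- N8 -> N4 -> N3
  P2: N9 <- N8 -> N3
  P3: N9 <- N7 -> N3
The empty set is not sufficient: P1 (N9 <- N8 -> N4 -> N3) has no collider blocking it and no conditioned non-collider, so it is open.
Try {N7, N8}:
  P1: blocked at fork node N8 ∈ conditioning set.
  P2: blocked at fork node N8 ∈ conditioning set.
  P3: blocked at fork node N7 ∈ conditioning set.
{N7, N8} contains no descendant of N9 and blocks every backdoor path.
Every element of {N7, N8} is needed (dropping N7 leaves P3 open; dropping N8 leaves P1 open), so no proper subset is valid.
Among all size-2 subsets of the eligible variables, only {N7, N8} blocks every backdoor path, so it is the unique smallest valid adjustment set.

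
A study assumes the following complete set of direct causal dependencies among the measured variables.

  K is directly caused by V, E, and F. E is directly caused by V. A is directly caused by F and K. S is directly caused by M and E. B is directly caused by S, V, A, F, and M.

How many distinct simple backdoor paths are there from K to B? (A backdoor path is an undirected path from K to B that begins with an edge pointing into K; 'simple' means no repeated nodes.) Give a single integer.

8

A backdoor path from K to B is any simple undirected path whose first edge points into K (i.e. leaves K via a parent).
Parents of K: {E, F, V}.
Enumerating:
  P1: K <- V -> E -> S <- M -> B
  P2: K <- V -> E -> S -> B
  P3: K <- V -> B
  P4: K <- F -> A -> B
  P5: K <- F -> B
  P6: K <- E <- V -> B
  P7: K <- E -> S <- M -> B
  P8: K <- E -> S -> B
That exhausts the simple backdoor paths. Count: 8.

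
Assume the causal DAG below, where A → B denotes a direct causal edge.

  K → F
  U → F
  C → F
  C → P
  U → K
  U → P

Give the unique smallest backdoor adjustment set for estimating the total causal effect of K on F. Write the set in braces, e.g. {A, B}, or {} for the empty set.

{U}

Variables eligible for adjustment (non-descendants of K, excluding K and F): {C, P, U}.
Backdoor paths from K to F:
  P1: K <- U -> P <- C -> F
  P2: K <- U -> F
The empty set is not sufficient: P2 (K <- U -> F) has no collider blocking it and no conditioned non-collider, so it is open.
Try {U}:
  P1: blocked at fork node U ∈ conditioning set.
  P2: blocked at fork node U ∈ conditioning set.
{U} contains no descendant of K and blocks every backdoor path.
No other singleton works — e.g. {C} leaves P2 open — so {U} is the unique smallest valid adjustment set.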